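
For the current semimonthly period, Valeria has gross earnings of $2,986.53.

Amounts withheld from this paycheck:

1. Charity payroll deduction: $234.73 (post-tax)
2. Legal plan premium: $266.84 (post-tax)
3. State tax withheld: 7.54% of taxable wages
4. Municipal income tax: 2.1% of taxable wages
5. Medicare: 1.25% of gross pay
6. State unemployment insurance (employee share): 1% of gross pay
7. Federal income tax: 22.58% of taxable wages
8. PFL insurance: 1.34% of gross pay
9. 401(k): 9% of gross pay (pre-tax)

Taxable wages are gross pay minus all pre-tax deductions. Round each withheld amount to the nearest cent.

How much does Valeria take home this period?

$1,233.29

401(k): $2,986.53 × 0.09 = $268.79
Taxable wages = $2,986.53 − $268.79 = $2,717.74
State tax withheld: $2,717.74 × 0.0754 = $204.92
Municipal income tax: $2,717.74 × 0.021 = $57.07
Federal income tax: $2,717.74 × 0.2258 = $613.67
Medicare: $2,986.53 × 0.0125 = $37.33
State unemployment insurance (employee share): $2,986.53 × 0.01 = $29.87
PFL insurance: $2,986.53 × 0.0134 = $40.02
Legal plan premium: $266.84
Charity payroll deduction: $234.73
Total deductions = $268.79 + $204.92 + $57.07 + $613.67 + $37.33 + $29.87 + $40.02 + $266.84 + $234.73 = $1,753.24
Net pay = $2,986.53 − $1,753.24 = $1,233.29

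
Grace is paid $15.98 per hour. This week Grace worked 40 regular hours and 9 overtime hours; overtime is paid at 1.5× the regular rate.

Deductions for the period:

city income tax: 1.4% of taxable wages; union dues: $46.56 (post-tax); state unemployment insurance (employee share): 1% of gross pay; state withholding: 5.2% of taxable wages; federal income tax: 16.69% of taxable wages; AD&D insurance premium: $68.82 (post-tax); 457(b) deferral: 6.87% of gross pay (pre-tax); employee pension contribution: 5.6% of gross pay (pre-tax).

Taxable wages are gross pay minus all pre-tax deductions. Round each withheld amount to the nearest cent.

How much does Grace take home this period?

Regular pay: 40 × $15.98 = $639.20
Overtime pay: 9 × $15.98 × 1.5 = $215.73
Gross pay = $639.20 + $215.73 = $854.93
Employee pension contribution: $854.93 × 0.056 = $47.88
457(b) deferral: $854.93 × 0.0687 = $58.73
Pre-tax total = $47.88 + $58.73 = $106.61
Taxable wages = $854.93 − $106.61 = $748.32
State withholding: $748.32 × 0.052 = $38.91
Federal income tax: $748.32 × 0.1669 = $124.89
City income tax: $748.32 × 0.014 = $10.48
State unemployment insurance (employee share): $854.93 × 0.01 = $8.55
Union dues: $46.56
AD&D insurance premium: $68.82
Total deductions = $47.88 + $58.73 + $38.91 + $124.89 + $10.48 + $8.55 + $46.56 + $68.82 = $404.82
Net pay = $854.93 − $404.82 = $450.11

$450.11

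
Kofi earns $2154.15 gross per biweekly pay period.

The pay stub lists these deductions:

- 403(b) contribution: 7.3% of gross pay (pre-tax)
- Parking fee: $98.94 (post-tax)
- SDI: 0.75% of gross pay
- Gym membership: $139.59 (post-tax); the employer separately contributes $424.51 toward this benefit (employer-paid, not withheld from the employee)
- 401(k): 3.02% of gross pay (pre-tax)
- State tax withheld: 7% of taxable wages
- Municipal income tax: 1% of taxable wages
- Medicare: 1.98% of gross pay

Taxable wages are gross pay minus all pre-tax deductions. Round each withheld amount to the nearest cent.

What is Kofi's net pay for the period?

$1479.95

403(b) contribution: $2154.15 × 0.073 = $157.25
401(k): $2154.15 × 0.0302 = $65.06
Pre-tax total = $157.25 + $65.06 = $222.31
Taxable wages = $2154.15 − $222.31 = $1931.84
State tax withheld: $1931.84 × 0.07 = $135.23
Municipal income tax: $1931.84 × 0.01 = $19.32
SDI: $2154.15 × 0.0075 = $16.16
Medicare: $2154.15 × 0.0198 = $42.65
Parking fee: $98.94
Gym membership: $139.59
(Employer's $424.51 toward gym membership is not withheld from the employee.)
Total deductions = $157.25 + $65.06 + $135.23 + $19.32 + $16.16 + $42.65 + $98.94 + $139.59 = $674.20
Net pay = $2154.15 − $674.20 = $1479.95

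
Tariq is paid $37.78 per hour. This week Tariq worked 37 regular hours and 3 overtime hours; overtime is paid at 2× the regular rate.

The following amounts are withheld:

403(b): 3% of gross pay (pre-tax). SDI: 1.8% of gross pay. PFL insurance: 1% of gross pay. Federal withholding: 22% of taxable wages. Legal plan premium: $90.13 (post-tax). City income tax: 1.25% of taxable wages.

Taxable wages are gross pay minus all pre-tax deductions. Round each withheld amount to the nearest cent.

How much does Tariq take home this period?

$1,073.80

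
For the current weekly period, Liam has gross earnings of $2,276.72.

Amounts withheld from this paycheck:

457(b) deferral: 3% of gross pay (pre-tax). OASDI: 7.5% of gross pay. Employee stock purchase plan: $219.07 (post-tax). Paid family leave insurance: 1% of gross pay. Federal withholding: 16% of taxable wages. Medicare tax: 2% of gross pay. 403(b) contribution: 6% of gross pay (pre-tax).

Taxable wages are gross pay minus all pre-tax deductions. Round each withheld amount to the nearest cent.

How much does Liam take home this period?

457(b) deferral: $2,276.72 × 0.03 = $68.30
403(b) contribution: $2,276.72 × 0.06 = $136.60
Pre-tax total = $68.30 + $136.60 = $204.90
Taxable wages = $2,276.72 − $204.90 = $2,071.82
Federal withholding: $2,071.82 × 0.16 = $331.49
Paid family leave insurance: $2,276.72 × 0.01 = $22.77
Medicare tax: $2,276.72 × 0.02 = $45.53
OASDI: $2,276.72 × 0.075 = $170.75
Employee stock purchase plan: $219.07
Total deductions = $68.30 + $136.60 + $331.49 + $22.77 + $45.53 + $170.75 + $219.07 = $994.51
Net pay = $2,276.72 − $994.51 = $1,282.21

$1,282.21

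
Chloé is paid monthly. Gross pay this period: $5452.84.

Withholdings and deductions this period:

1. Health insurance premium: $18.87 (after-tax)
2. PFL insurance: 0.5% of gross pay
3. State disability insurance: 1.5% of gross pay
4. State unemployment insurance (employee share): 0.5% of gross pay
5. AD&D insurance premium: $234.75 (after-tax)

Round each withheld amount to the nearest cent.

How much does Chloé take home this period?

State unemployment insurance (employee share): $5452.84 × 0.005 = $27.26
State disability insurance: $5452.84 × 0.015 = $81.79
PFL insurance: $5452.84 × 0.005 = $27.26
Health insurance premium: $18.87
AD&D insurance premium: $234.75
Total deductions = $27.26 + $81.79 + $27.26 + $18.87 + $234.75 = $389.93
Net pay = $5452.84 − $389.93 = $5062.91

$5062.91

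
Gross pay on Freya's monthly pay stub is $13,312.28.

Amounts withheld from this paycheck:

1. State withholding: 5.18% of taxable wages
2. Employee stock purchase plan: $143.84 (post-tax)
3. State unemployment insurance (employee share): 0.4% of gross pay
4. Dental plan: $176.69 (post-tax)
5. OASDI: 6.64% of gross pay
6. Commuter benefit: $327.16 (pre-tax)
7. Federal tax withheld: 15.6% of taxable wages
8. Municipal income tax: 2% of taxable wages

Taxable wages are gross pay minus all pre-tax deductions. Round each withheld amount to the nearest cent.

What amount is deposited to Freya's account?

$8,769.39

Commuter benefit: $327.16
Taxable wages = $13,312.28 − $327.16 = $12,985.12
State withholding: $12,985.12 × 0.0518 = $672.63
Federal tax withheld: $12,985.12 × 0.156 = $2,025.68
Municipal income tax: $12,985.12 × 0.02 = $259.70
OASDI: $13,312.28 × 0.0664 = $883.94
State unemployment insurance (employee share): $13,312.28 × 0.004 = $53.25
Employee stock purchase plan: $143.84
Dental plan: $176.69
Total deductions = $327.16 + $672.63 + $2,025.68 + $259.70 + $883.94 + $53.25 + $143.84 + $176.69 = $4,542.89
Net pay = $13,312.28 − $4,542.89 = $8,769.39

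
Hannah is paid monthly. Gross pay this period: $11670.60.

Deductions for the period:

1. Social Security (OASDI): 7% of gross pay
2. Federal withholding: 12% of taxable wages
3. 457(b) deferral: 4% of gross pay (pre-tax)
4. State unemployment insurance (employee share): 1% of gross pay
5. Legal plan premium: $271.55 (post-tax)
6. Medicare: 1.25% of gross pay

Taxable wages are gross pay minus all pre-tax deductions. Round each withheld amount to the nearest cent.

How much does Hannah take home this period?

457(b) deferral: $11670.60 × 0.04 = $466.82
Taxable wages = $11670.60 − $466.82 = $11203.78
Federal withholding: $11203.78 × 0.12 = $1344.45
Social Security (OASDI): $11670.60 × 0.07 = $816.94
Medicare: $11670.60 × 0.0125 = $145.88
State unemployment insurance (employee share): $11670.60 × 0.01 = $116.71
Legal plan premium: $271.55
Total deductions = $466.82 + $1344.45 + $816.94 + $145.88 + $116.71 + $271.55 = $3162.35
Net pay = $11670.60 − $3162.35 = $8508.25

$8508.25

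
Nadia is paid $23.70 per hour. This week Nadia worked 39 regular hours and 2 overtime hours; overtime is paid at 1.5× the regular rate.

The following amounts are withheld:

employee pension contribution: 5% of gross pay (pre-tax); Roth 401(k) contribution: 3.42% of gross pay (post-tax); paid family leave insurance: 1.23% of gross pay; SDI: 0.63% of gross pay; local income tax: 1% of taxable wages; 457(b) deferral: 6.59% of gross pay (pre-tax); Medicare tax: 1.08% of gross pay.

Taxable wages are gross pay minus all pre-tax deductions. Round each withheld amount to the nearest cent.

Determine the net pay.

$807.93

Regular pay: 39 × $23.70 = $924.30
Overtime pay: 2 × $23.70 × 1.5 = $71.10
Gross pay = $924.30 + $71.10 = $995.40
Employee pension contribution: $995.40 × 0.05 = $49.77
457(b) deferral: $995.40 × 0.0659 = $65.60
Pre-tax total = $49.77 + $65.60 = $115.37
Taxable wages = $995.40 − $115.37 = $880.03
Local income tax: $880.03 × 0.01 = $8.80
SDI: $995.40 × 0.0063 = $6.27
Medicare tax: $995.40 × 0.0108 = $10.75
Paid family leave insurance: $995.40 × 0.0123 = $12.24
Roth 401(k) contribution: $995.40 × 0.0342 = $34.04
Total deductions = $49.77 + $65.60 + $8.80 + $6.27 + $10.75 + $12.24 + $34.04 = $187.47
Net pay = $995.40 − $187.47 = $807.93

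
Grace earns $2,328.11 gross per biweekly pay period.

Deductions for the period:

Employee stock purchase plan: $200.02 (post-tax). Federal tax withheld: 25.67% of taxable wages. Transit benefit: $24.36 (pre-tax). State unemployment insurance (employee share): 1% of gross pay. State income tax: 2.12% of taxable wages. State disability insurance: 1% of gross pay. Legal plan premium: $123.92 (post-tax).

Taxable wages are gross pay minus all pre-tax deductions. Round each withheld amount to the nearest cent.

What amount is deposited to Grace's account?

Transit benefit: $24.36
Taxable wages = $2,328.11 − $24.36 = $2,303.75
State income tax: $2,303.75 × 0.0212 = $48.84
Federal tax withheld: $2,303.75 × 0.2567 = $591.37
State unemployment insurance (employee share): $2,328.11 × 0.01 = $23.28
State disability insurance: $2,328.11 × 0.01 = $23.28
Legal plan premium: $123.92
Employee stock purchase plan: $200.02
Total deductions = $24.36 + $48.84 + $591.37 + $23.28 + $23.28 + $123.92 + $200.02 = $1,035.07
Net pay = $2,328.11 − $1,035.07 = $1,293.04

$1,293.04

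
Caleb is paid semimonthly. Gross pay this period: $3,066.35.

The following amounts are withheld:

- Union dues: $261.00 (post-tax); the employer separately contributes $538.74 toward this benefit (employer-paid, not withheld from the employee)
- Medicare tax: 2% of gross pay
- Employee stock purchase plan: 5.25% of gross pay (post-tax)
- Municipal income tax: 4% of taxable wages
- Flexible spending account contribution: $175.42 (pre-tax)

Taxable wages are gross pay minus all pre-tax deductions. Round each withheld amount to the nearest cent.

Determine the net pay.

Flexible spending account contribution: $175.42
Taxable wages = $3,066.35 − $175.42 = $2,890.93
Municipal income tax: $2,890.93 × 0.04 = $115.64
Medicare tax: $3,066.35 × 0.02 = $61.33
Employee stock purchase plan: $3,066.35 × 0.0525 = $160.98
Union dues: $261.00
(Employer's $538.74 toward union dues is not withheld from the employee.)
Total deductions = $175.42 + $115.64 + $61.33 + $160.98 + $261.00 = $774.37
Net pay = $3,066.35 − $774.37 = $2,291.98

$2,291.98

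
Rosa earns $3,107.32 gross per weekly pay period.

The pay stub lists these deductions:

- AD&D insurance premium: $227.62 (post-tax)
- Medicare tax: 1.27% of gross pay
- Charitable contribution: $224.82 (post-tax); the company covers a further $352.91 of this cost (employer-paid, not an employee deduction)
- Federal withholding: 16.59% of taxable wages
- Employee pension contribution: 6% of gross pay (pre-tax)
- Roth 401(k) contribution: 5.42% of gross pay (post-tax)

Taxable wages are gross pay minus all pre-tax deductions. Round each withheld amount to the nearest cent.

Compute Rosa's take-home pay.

$1,775.99

Employee pension contribution: $3,107.32 × 0.06 = $186.44
Taxable wages = $3,107.32 − $186.44 = $2,920.88
Federal withholding: $2,920.88 × 0.1659 = $484.57
Medicare tax: $3,107.32 × 0.0127 = $39.46
Roth 401(k) contribution: $3,107.32 × 0.0542 = $168.42
Charitable contribution: $224.82
AD&D insurance premium: $227.62
(Employer's $352.91 toward charitable contribution is not withheld from the employee.)
Total deductions = $186.44 + $484.57 + $39.46 + $168.42 + $224.82 + $227.62 = $1,331.33
Net pay = $3,107.32 − $1,331.33 = $1,775.99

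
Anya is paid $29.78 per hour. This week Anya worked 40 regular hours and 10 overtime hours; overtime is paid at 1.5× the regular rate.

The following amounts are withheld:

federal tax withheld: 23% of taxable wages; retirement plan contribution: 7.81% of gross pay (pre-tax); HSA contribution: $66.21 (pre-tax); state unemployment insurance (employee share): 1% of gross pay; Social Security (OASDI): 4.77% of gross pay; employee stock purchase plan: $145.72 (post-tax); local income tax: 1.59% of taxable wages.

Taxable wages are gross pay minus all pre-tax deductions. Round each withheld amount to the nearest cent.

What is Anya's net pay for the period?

Regular pay: 40 × $29.78 = $1,191.20
Overtime pay: 10 × $29.78 × 1.5 = $446.70
Gross pay = $1,191.20 + $446.70 = $1,637.90
HSA contribution: $66.21
Retirement plan contribution: $1,637.90 × 0.0781 = $127.92
Pre-tax total = $66.21 + $127.92 = $194.13
Taxable wages = $1,637.90 − $194.13 = $1,443.77
Local income tax: $1,443.77 × 0.0159 = $22.96
Federal tax withheld: $1,443.77 × 0.23 = $332.07
State unemployment insurance (employee share): $1,637.90 × 0.01 = $16.38
Social Security (OASDI): $1,637.90 × 0.0477 = $78.13
Employee stock purchase plan: $145.72
Total deductions = $66.21 + $127.92 + $22.96 + $332.07 + $16.38 + $78.13 + $145.72 = $789.39
Net pay = $1,637.90 − $789.39 = $848.51

$848.51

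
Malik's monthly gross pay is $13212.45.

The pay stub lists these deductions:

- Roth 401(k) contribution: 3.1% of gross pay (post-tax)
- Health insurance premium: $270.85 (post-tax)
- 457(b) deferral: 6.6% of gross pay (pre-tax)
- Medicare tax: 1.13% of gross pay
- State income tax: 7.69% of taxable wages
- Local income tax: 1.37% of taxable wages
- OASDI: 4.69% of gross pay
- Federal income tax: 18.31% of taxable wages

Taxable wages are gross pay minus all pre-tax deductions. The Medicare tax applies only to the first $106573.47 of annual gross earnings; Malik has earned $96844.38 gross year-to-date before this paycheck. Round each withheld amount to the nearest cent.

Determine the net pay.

$7552.82

457(b) deferral: $13212.45 × 0.066 = $872.02
Taxable wages = $13212.45 − $872.02 = $12340.43
Federal income tax: $12340.43 × 0.1831 = $2259.53
Local income tax: $12340.43 × 0.0137 = $169.06
State income tax: $12340.43 × 0.0769 = $948.98
Medicare tax: only $106573.47 − $96844.38 = $9729.09 of this check is subject → $9729.09 × 0.0113 = $109.94
OASDI: $13212.45 × 0.0469 = $619.66
Health insurance premium: $270.85
Roth 401(k) contribution: $13212.45 × 0.031 = $409.59
Total deductions = $872.02 + $2259.53 + $169.06 + $948.98 + $109.94 + $619.66 + $270.85 + $409.59 = $5659.63
Net pay = $13212.45 − $5659.63 = $7552.82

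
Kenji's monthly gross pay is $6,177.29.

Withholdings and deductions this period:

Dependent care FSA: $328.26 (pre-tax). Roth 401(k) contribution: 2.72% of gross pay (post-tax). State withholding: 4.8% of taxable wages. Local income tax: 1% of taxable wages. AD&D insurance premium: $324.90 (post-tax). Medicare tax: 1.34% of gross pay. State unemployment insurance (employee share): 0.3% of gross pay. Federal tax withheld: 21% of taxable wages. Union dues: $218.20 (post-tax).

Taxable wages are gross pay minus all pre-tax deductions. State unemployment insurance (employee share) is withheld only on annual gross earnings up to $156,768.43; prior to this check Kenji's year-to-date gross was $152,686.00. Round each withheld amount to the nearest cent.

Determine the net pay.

$3,475.34

Dependent care FSA: $328.26
Taxable wages = $6,177.29 − $328.26 = $5,849.03
Federal tax withheld: $5,849.03 × 0.21 = $1,228.30
State withholding: $5,849.03 × 0.048 = $280.75
Local income tax: $5,849.03 × 0.01 = $58.49
Medicare tax: $6,177.29 × 0.0134 = $82.78
State unemployment insurance (employee share): only $156,768.43 − $152,686.00 = $4,082.43 of this check is subject → $4,082.43 × 0.003 = $12.25
Union dues: $218.20
AD&D insurance premium: $324.90
Roth 401(k) contribution: $6,177.29 × 0.0272 = $168.02
Total deductions = $328.26 + $1,228.30 + $280.75 + $58.49 + $82.78 + $12.25 + $218.20 + $324.90 + $168.02 = $2,701.95
Net pay = $6,177.29 − $2,701.95 = $3,475.34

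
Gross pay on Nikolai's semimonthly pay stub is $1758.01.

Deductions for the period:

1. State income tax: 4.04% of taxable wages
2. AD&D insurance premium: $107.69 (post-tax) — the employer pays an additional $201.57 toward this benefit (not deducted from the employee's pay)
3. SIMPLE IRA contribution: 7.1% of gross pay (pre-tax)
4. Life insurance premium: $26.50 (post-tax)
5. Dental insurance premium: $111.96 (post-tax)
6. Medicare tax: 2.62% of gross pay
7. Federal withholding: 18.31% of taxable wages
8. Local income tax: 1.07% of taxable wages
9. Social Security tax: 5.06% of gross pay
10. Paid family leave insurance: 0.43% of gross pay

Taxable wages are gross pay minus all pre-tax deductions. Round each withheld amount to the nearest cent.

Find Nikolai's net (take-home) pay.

SIMPLE IRA contribution: $1758.01 × 0.071 = $124.82
Taxable wages = $1758.01 − $124.82 = $1633.19
State income tax: $1633.19 × 0.0404 = $65.98
Local income tax: $1633.19 × 0.0107 = $17.48
Federal withholding: $1633.19 × 0.1831 = $299.04
Paid family leave insurance: $1758.01 × 0.0043 = $7.56
Social Security tax: $1758.01 × 0.0506 = $88.96
Medicare tax: $1758.01 × 0.0262 = $46.06
AD&D insurance premium: $107.69
Life insurance premium: $26.50
Dental insurance premium: $111.96
(Employer's $201.57 toward AD&D insurance premium is not withheld from the employee.)
Total deductions = $124.82 + $65.98 + $17.48 + $299.04 + $7.56 + $88.96 + $46.06 + $107.69 + $26.50 + $111.96 = $896.05
Net pay = $1758.01 − $896.05 = $861.96

$861.96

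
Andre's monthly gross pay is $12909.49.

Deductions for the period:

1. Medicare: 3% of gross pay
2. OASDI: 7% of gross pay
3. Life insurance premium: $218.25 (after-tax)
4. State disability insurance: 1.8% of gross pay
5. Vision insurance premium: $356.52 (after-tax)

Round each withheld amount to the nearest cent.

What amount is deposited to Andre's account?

State disability insurance: $12909.49 × 0.018 = $232.37
Medicare: $12909.49 × 0.03 = $387.28
OASDI: $12909.49 × 0.07 = $903.66
Vision insurance premium: $356.52
Life insurance premium: $218.25
Total deductions = $232.37 + $387.28 + $903.66 + $356.52 + $218.25 = $2098.08
Net pay = $12909.49 − $2098.08 = $10811.41

$10811.41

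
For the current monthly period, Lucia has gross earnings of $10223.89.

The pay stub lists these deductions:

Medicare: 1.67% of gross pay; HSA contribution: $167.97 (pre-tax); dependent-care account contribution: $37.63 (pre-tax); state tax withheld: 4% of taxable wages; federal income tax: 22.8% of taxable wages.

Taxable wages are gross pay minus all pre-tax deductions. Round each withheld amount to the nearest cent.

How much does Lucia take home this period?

$7162.65

HSA contribution: $167.97
Dependent-care account contribution: $37.63
Pre-tax total = $167.97 + $37.63 = $205.60
Taxable wages = $10223.89 − $205.60 = $10018.29
Federal income tax: $10018.29 × 0.228 = $2284.17
State tax withheld: $10018.29 × 0.04 = $400.73
Medicare: $10223.89 × 0.0167 = $170.74
Total deductions = $167.97 + $37.63 + $2284.17 + $400.73 + $170.74 = $3061.24
Net pay = $10223.89 − $3061.24 = $7162.65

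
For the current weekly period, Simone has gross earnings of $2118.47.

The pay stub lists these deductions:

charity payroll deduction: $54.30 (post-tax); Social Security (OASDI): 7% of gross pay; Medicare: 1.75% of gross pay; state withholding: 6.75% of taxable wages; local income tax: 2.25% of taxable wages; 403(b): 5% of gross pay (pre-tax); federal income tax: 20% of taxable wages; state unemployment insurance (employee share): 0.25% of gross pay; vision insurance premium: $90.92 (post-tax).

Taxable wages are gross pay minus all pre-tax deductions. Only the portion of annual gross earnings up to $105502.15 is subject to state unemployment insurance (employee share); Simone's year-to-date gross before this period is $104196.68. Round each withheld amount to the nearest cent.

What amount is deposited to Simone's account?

403(b): $2118.47 × 0.05 = $105.92
Taxable wages = $2118.47 − $105.92 = $2012.55
Local income tax: $2012.55 × 0.0225 = $45.28
Federal income tax: $2012.55 × 0.2 = $402.51
State withholding: $2012.55 × 0.0675 = $135.85
Social Security (OASDI): $2118.47 × 0.07 = $148.29
Medicare: $2118.47 × 0.0175 = $37.07
State unemployment insurance (employee share): only $105502.15 − $104196.68 = $1305.47 of this check is subject → $1305.47 × 0.0025 = $3.26
Vision insurance premium: $90.92
Charity payroll deduction: $54.30
Total deductions = $105.92 + $45.28 + $402.51 + $135.85 + $148.29 + $37.07 + $3.26 + $90.92 + $54.30 = $1023.40
Net pay = $2118.47 − $1023.40 = $1095.07

$1095.07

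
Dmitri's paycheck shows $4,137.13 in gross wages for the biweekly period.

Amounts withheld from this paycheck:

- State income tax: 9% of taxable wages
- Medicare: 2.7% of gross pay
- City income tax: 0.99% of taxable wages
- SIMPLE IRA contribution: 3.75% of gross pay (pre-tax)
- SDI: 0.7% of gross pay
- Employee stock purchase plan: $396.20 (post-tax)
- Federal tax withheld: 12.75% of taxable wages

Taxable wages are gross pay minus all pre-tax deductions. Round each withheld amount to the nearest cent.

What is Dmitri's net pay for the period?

SIMPLE IRA contribution: $4,137.13 × 0.0375 = $155.14
Taxable wages = $4,137.13 − $155.14 = $3,981.99
State income tax: $3,981.99 × 0.09 = $358.38
City income tax: $3,981.99 × 0.0099 = $39.42
Federal tax withheld: $3,981.99 × 0.1275 = $507.70
Medicare: $4,137.13 × 0.027 = $111.70
SDI: $4,137.13 × 0.007 = $28.96
Employee stock purchase plan: $396.20
Total deductions = $155.14 + $358.38 + $39.42 + $507.70 + $111.70 + $28.96 + $396.20 = $1,597.50
Net pay = $4,137.13 − $1,597.50 = $2,539.63

$2,539.63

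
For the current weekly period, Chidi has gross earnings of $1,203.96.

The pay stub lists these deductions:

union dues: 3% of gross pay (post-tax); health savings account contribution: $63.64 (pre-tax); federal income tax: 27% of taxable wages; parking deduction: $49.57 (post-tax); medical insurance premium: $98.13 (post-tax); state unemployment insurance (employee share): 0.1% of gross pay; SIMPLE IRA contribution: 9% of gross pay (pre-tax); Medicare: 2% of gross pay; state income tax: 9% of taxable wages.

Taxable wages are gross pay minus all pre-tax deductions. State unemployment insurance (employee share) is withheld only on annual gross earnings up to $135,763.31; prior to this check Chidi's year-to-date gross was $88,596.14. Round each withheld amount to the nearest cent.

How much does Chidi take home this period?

Health savings account contribution: $63.64
SIMPLE IRA contribution: $1,203.96 × 0.09 = $108.36
Pre-tax total = $63.64 + $108.36 = $172.00
Taxable wages = $1,203.96 − $172.00 = $1,031.96
Federal income tax: $1,031.96 × 0.27 = $278.63
State income tax: $1,031.96 × 0.09 = $92.88
State unemployment insurance (employee share): cap not yet reached, full $1,203.96 is subject → $1,203.96 × 0.001 = $1.20
Medicare: $1,203.96 × 0.02 = $24.08
Parking deduction: $49.57
Union dues: $1,203.96 × 0.03 = $36.12
Medical insurance premium: $98.13
Total deductions = $63.64 + $108.36 + $278.63 + $92.88 + $1.20 + $24.08 + $49.57 + $36.12 + $98.13 = $752.61
Net pay = $1,203.96 − $752.61 = $451.35

$451.35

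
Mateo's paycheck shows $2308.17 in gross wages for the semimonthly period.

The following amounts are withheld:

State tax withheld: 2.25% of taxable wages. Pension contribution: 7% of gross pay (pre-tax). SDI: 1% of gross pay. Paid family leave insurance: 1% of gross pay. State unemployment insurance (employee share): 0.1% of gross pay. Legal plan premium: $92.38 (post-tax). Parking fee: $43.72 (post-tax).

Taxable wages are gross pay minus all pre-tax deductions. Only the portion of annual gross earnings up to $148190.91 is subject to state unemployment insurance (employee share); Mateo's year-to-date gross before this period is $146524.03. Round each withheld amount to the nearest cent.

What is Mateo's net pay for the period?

$1914.37

Pension contribution: $2308.17 × 0.07 = $161.57
Taxable wages = $2308.17 − $161.57 = $2146.60
State tax withheld: $2146.60 × 0.0225 = $48.30
SDI: $2308.17 × 0.01 = $23.08
Paid family leave insurance: $2308.17 × 0.01 = $23.08
State unemployment insurance (employee share): only $148190.91 − $146524.03 = $1666.88 of this check is subject → $1666.88 × 0.001 = $1.67
Parking fee: $43.72
Legal plan premium: $92.38
Total deductions = $161.57 + $48.30 + $23.08 + $23.08 + $1.67 + $43.72 + $92.38 = $393.80
Net pay = $2308.17 − $393.80 = $1914.37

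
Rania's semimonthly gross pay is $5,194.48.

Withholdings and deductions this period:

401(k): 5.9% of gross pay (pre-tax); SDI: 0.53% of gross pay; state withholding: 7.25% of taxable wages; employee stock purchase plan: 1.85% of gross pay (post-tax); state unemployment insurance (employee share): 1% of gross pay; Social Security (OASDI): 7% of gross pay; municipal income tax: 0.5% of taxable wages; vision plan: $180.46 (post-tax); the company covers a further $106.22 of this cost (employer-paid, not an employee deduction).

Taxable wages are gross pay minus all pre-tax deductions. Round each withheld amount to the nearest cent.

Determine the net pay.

$3,789.55

401(k): $5,194.48 × 0.059 = $306.47
Taxable wages = $5,194.48 − $306.47 = $4,888.01
State withholding: $4,888.01 × 0.0725 = $354.38
Municipal income tax: $4,888.01 × 0.005 = $24.44
SDI: $5,194.48 × 0.0053 = $27.53
State unemployment insurance (employee share): $5,194.48 × 0.01 = $51.94
Social Security (OASDI): $5,194.48 × 0.07 = $363.61
Vision plan: $180.46
Employee stock purchase plan: $5,194.48 × 0.0185 = $96.10
(Employer's $106.22 toward vision plan is not withheld from the employee.)
Total deductions = $306.47 + $354.38 + $24.44 + $27.53 + $51.94 + $363.61 + $180.46 + $96.10 = $1,404.93
Net pay = $5,194.48 − $1,404.93 = $3,789.55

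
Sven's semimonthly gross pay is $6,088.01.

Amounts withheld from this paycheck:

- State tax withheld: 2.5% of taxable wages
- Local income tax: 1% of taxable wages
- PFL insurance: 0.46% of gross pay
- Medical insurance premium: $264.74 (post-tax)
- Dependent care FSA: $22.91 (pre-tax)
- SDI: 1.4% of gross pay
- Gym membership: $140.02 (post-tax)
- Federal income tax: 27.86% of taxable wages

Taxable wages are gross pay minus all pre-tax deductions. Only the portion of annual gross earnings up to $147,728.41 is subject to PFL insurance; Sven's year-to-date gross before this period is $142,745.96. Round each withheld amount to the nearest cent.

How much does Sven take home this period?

$3,650.17

Dependent care FSA: $22.91
Taxable wages = $6,088.01 − $22.91 = $6,065.10
Local income tax: $6,065.10 × 0.01 = $60.65
State tax withheld: $6,065.10 × 0.025 = $151.63
Federal income tax: $6,065.10 × 0.2786 = $1,689.74
PFL insurance: only $147,728.41 − $142,745.96 = $4,982.45 of this check is subject → $4,982.45 × 0.0046 = $22.92
SDI: $6,088.01 × 0.014 = $85.23
Medical insurance premium: $264.74
Gym membership: $140.02
Total deductions = $22.91 + $60.65 + $151.63 + $1,689.74 + $22.92 + $85.23 + $264.74 + $140.02 = $2,437.84
Net pay = $6,088.01 − $2,437.84 = $3,650.17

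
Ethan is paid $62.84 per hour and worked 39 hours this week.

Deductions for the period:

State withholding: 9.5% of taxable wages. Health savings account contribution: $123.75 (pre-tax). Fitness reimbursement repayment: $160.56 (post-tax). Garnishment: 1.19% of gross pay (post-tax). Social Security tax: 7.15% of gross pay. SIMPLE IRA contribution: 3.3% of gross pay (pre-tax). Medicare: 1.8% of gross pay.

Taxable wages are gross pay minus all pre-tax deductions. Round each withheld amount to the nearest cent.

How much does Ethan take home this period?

$1,623.69

Gross pay: 39 × $62.84 = $2,450.76
Health savings account contribution: $123.75
SIMPLE IRA contribution: $2,450.76 × 0.033 = $80.88
Pre-tax total = $123.75 + $80.88 = $204.63
Taxable wages = $2,450.76 − $204.63 = $2,246.13
State withholding: $2,246.13 × 0.095 = $213.38
Social Security tax: $2,450.76 × 0.0715 = $175.23
Medicare: $2,450.76 × 0.018 = $44.11
Garnishment: $2,450.76 × 0.0119 = $29.16
Fitness reimbursement repayment: $160.56
Total deductions = $123.75 + $80.88 + $213.38 + $175.23 + $44.11 + $29.16 + $160.56 = $827.07
Net pay = $2,450.76 − $827.07 = $1,623.69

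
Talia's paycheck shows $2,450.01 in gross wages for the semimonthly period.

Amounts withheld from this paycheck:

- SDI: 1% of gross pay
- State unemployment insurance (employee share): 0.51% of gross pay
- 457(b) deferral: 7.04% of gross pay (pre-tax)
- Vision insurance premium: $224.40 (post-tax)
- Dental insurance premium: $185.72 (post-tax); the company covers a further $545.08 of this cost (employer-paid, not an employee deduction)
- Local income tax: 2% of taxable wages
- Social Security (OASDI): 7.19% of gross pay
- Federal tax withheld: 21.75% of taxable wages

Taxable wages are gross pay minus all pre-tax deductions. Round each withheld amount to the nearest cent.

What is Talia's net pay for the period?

$1,113.34

457(b) deferral: $2,450.01 × 0.0704 = $172.48
Taxable wages = $2,450.01 − $172.48 = $2,277.53
Local income tax: $2,277.53 × 0.02 = $45.55
Federal tax withheld: $2,277.53 × 0.2175 = $495.36
State unemployment insurance (employee share): $2,450.01 × 0.0051 = $12.50
Social Security (OASDI): $2,450.01 × 0.0719 = $176.16
SDI: $2,450.01 × 0.01 = $24.50
Dental insurance premium: $185.72
Vision insurance premium: $224.40
(Employer's $545.08 toward dental insurance premium is not withheld from the employee.)
Total deductions = $172.48 + $45.55 + $495.36 + $12.50 + $176.16 + $24.50 + $185.72 + $224.40 = $1,336.67
Net pay = $2,450.01 − $1,336.67 = $1,113.34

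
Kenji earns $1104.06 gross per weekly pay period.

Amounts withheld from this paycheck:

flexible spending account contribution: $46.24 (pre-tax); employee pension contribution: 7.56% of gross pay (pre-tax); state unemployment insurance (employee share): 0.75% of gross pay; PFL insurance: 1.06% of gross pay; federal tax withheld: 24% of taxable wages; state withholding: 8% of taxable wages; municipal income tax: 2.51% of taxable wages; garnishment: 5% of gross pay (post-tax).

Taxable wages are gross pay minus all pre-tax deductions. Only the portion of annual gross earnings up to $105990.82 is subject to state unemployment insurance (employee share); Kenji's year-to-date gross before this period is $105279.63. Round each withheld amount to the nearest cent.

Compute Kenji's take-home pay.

$565.87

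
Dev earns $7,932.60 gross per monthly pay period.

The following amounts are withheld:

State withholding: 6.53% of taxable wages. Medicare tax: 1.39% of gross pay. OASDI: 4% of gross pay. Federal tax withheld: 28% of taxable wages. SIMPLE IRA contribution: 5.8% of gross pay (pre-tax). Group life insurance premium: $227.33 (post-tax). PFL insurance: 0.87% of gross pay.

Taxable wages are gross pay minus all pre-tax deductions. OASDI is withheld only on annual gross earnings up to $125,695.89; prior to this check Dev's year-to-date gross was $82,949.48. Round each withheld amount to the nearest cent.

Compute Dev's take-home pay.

SIMPLE IRA contribution: $7,932.60 × 0.058 = $460.09
Taxable wages = $7,932.60 − $460.09 = $7,472.51
Federal tax withheld: $7,472.51 × 0.28 = $2,092.30
State withholding: $7,472.51 × 0.0653 = $487.95
PFL insurance: $7,932.60 × 0.0087 = $69.01
OASDI: cap not yet reached, full $7,932.60 is subject → $7,932.60 × 0.04 = $317.30
Medicare tax: $7,932.60 × 0.0139 = $110.26
Group life insurance premium: $227.33
Total deductions = $460.09 + $2,092.30 + $487.95 + $69.01 + $317.30 + $110.26 + $227.33 = $3,764.24
Net pay = $7,932.60 − $3,764.24 = $4,168.36

$4,168.36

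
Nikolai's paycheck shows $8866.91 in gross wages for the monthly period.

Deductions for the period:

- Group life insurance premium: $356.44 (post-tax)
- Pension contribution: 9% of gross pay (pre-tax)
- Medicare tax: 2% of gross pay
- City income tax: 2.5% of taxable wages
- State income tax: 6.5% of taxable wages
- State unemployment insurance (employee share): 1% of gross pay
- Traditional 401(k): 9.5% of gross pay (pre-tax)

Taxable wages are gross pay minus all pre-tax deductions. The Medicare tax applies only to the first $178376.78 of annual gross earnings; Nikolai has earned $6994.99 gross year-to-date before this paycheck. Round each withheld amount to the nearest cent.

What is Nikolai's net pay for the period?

Pension contribution: $8866.91 × 0.09 = $798.02
Traditional 401(k): $8866.91 × 0.095 = $842.36
Pre-tax total = $798.02 + $842.36 = $1640.38
Taxable wages = $8866.91 − $1640.38 = $7226.53
State income tax: $7226.53 × 0.065 = $469.72
City income tax: $7226.53 × 0.025 = $180.66
Medicare tax: cap not yet reached, full $8866.91 is subject → $8866.91 × 0.02 = $177.34
State unemployment insurance (employee share): $8866.91 × 0.01 = $88.67
Group life insurance premium: $356.44
Total deductions = $798.02 + $842.36 + $469.72 + $180.66 + $177.34 + $88.67 + $356.44 = $2913.21
Net pay = $8866.91 − $2913.21 = $5953.70

$5953.70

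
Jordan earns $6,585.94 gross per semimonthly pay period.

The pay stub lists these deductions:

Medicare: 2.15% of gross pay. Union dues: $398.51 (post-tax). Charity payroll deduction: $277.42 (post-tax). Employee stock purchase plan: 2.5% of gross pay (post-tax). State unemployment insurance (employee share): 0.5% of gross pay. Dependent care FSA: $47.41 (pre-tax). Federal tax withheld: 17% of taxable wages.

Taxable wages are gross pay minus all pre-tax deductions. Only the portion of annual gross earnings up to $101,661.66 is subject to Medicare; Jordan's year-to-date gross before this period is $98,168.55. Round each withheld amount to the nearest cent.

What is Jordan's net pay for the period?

$4,478.37

Dependent care FSA: $47.41
Taxable wages = $6,585.94 − $47.41 = $6,538.53
Federal tax withheld: $6,538.53 × 0.17 = $1,111.55
State unemployment insurance (employee share): $6,585.94 × 0.005 = $32.93
Medicare: only $101,661.66 − $98,168.55 = $3,493.11 of this check is subject → $3,493.11 × 0.0215 = $75.10
Union dues: $398.51
Charity payroll deduction: $277.42
Employee stock purchase plan: $6,585.94 × 0.025 = $164.65
Total deductions = $47.41 + $1,111.55 + $32.93 + $75.10 + $398.51 + $277.42 + $164.65 = $2,107.57
Net pay = $6,585.94 − $2,107.57 = $4,478.37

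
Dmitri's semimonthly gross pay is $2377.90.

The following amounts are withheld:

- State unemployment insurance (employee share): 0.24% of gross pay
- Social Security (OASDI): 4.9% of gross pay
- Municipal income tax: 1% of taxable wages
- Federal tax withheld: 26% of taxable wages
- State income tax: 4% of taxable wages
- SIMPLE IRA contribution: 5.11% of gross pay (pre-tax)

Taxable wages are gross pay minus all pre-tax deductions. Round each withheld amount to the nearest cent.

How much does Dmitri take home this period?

$1434.68

SIMPLE IRA contribution: $2377.90 × 0.0511 = $121.51
Taxable wages = $2377.90 − $121.51 = $2256.39
State income tax: $2256.39 × 0.04 = $90.26
Federal tax withheld: $2256.39 × 0.26 = $586.66
Municipal income tax: $2256.39 × 0.01 = $22.56
Social Security (OASDI): $2377.90 × 0.049 = $116.52
State unemployment insurance (employee share): $2377.90 × 0.0024 = $5.71
Total deductions = $121.51 + $90.26 + $586.66 + $22.56 + $116.52 + $5.71 = $943.22
Net pay = $2377.90 − $943.22 = $1434.68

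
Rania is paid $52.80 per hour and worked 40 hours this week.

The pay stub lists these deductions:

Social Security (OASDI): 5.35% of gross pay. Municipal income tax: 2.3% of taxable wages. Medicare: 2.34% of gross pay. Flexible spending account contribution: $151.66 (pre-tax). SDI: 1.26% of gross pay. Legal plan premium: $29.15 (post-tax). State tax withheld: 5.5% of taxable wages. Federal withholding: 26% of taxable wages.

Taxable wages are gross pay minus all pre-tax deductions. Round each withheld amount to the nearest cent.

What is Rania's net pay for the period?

Gross pay: 40 × $52.80 = $2,112.00
Flexible spending account contribution: $151.66
Taxable wages = $2,112.00 − $151.66 = $1,960.34
Federal withholding: $1,960.34 × 0.26 = $509.69
State tax withheld: $1,960.34 × 0.055 = $107.82
Municipal income tax: $1,960.34 × 0.023 = $45.09
Medicare: $2,112.00 × 0.0234 = $49.42
SDI: $2,112.00 × 0.0126 = $26.61
Social Security (OASDI): $2,112.00 × 0.0535 = $112.99
Legal plan premium: $29.15
Total deductions = $151.66 + $509.69 + $107.82 + $45.09 + $49.42 + $26.61 + $112.99 + $29.15 = $1,032.43
Net pay = $2,112.00 − $1,032.43 = $1,079.57

$1,079.57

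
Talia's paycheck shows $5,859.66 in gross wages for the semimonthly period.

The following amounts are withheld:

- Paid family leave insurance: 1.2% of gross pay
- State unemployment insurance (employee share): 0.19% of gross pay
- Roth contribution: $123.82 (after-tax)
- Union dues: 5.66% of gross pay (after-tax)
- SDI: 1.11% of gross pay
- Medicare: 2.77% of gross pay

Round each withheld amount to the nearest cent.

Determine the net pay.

Medicare: $5,859.66 × 0.0277 = $162.31
SDI: $5,859.66 × 0.0111 = $65.04
State unemployment insurance (employee share): $5,859.66 × 0.0019 = $11.13
Paid family leave insurance: $5,859.66 × 0.012 = $70.32
Roth contribution: $123.82
Union dues: $5,859.66 × 0.0566 = $331.66
Total deductions = $162.31 + $65.04 + $11.13 + $70.32 + $123.82 + $331.66 = $764.28
Net pay = $5,859.66 − $764.28 = $5,095.38

$5,095.38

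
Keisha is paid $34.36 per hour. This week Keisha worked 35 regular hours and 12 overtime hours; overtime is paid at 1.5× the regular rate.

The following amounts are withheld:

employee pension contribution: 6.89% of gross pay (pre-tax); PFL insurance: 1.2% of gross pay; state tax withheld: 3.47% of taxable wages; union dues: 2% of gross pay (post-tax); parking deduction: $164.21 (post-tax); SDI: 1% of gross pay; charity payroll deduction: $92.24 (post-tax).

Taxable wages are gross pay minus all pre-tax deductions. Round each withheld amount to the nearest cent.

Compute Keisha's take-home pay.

Regular pay: 35 × $34.36 = $1,202.60
Overtime pay: 12 × $34.36 × 1.5 = $618.48
Gross pay = $1,202.60 + $618.48 = $1,821.08
Employee pension contribution: $1,821.08 × 0.0689 = $125.47
Taxable wages = $1,821.08 − $125.47 = $1,695.61
State tax withheld: $1,695.61 × 0.0347 = $58.84
SDI: $1,821.08 × 0.01 = $18.21
PFL insurance: $1,821.08 × 0.012 = $21.85
Parking deduction: $164.21
Charity payroll deduction: $92.24
Union dues: $1,821.08 × 0.02 = $36.42
Total deductions = $125.47 + $58.84 + $18.21 + $21.85 + $164.21 + $92.24 + $36.42 = $517.24
Net pay = $1,821.08 − $517.24 = $1,303.84

$1,303.84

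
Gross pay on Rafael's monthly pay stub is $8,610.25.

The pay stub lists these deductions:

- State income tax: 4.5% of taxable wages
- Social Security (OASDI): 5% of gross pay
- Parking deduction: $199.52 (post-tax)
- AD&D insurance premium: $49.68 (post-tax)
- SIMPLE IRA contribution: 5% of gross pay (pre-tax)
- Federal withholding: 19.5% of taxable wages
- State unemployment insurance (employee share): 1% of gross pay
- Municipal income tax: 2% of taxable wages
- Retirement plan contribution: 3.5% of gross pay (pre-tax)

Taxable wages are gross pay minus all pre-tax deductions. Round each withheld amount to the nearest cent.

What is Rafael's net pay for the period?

$5,064.19

SIMPLE IRA contribution: $8,610.25 × 0.05 = $430.51
Retirement plan contribution: $8,610.25 × 0.035 = $301.36
Pre-tax total = $430.51 + $301.36 = $731.87
Taxable wages = $8,610.25 − $731.87 = $7,878.38
Municipal income tax: $7,878.38 × 0.02 = $157.57
Federal withholding: $7,878.38 × 0.195 = $1,536.28
State income tax: $7,878.38 × 0.045 = $354.53
Social Security (OASDI): $8,610.25 × 0.05 = $430.51
State unemployment insurance (employee share): $8,610.25 × 0.01 = $86.10
Parking deduction: $199.52
AD&D insurance premium: $49.68
Total deductions = $430.51 + $301.36 + $157.57 + $1,536.28 + $354.53 + $430.51 + $86.10 + $199.52 + $49.68 = $3,546.06
Net pay = $8,610.25 − $3,546.06 = $5,064.19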